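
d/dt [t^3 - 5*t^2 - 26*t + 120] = 3*t^2 - 10*t - 26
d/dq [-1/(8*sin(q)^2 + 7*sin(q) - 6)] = (16*sin(q) + 7)*cos(q)/(8*sin(q)^2 + 7*sin(q) - 6)^2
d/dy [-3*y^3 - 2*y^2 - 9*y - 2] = -9*y^2 - 4*y - 9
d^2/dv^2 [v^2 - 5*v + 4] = 2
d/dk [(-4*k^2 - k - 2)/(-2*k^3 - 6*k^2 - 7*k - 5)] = (-8*k^4 - 4*k^3 + 10*k^2 + 16*k - 9)/(4*k^6 + 24*k^5 + 64*k^4 + 104*k^3 + 109*k^2 + 70*k + 25)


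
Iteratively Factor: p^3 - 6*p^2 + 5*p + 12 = (p - 4)*(p^2 - 2*p - 3) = (p - 4)*(p + 1)*(p - 3)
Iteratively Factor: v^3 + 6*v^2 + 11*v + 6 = (v + 1)*(v^2 + 5*v + 6) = (v + 1)*(v + 3)*(v + 2)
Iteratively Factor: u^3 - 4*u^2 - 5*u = (u)*(u^2 - 4*u - 5) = u*(u - 5)*(u + 1)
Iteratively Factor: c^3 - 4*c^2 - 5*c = (c)*(c^2 - 4*c - 5) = c*(c + 1)*(c - 5)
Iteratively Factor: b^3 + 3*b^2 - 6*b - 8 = (b + 1)*(b^2 + 2*b - 8) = (b + 1)*(b + 4)*(b - 2)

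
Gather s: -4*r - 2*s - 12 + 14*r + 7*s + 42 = 10*r + 5*s + 30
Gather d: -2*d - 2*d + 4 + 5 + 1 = 10 - 4*d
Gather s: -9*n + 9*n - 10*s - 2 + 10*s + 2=0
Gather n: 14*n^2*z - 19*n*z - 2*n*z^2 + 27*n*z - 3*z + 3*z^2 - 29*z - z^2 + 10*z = 14*n^2*z + n*(-2*z^2 + 8*z) + 2*z^2 - 22*z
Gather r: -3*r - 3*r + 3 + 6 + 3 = 12 - 6*r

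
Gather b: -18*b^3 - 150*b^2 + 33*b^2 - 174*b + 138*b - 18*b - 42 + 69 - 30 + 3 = -18*b^3 - 117*b^2 - 54*b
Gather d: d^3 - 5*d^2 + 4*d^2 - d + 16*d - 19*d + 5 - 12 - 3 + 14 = d^3 - d^2 - 4*d + 4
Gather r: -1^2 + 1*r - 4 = r - 5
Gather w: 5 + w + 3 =w + 8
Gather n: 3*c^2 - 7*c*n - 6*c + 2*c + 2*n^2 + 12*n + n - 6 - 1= 3*c^2 - 4*c + 2*n^2 + n*(13 - 7*c) - 7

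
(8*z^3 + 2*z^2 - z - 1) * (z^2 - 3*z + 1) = 8*z^5 - 22*z^4 + z^3 + 4*z^2 + 2*z - 1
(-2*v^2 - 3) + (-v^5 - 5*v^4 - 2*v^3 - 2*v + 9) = -v^5 - 5*v^4 - 2*v^3 - 2*v^2 - 2*v + 6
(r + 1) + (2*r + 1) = 3*r + 2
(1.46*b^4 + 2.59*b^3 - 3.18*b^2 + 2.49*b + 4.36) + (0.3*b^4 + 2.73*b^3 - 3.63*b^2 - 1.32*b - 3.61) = 1.76*b^4 + 5.32*b^3 - 6.81*b^2 + 1.17*b + 0.75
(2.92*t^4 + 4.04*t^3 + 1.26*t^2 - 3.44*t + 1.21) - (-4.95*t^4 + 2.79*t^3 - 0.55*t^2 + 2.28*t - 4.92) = 7.87*t^4 + 1.25*t^3 + 1.81*t^2 - 5.72*t + 6.13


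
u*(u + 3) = u^2 + 3*u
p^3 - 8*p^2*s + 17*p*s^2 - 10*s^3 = (p - 5*s)*(p - 2*s)*(p - s)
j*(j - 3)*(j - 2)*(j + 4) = j^4 - j^3 - 14*j^2 + 24*j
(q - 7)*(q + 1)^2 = q^3 - 5*q^2 - 13*q - 7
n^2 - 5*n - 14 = (n - 7)*(n + 2)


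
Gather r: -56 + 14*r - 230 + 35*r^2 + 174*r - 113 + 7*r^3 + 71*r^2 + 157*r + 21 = 7*r^3 + 106*r^2 + 345*r - 378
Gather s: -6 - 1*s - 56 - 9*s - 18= -10*s - 80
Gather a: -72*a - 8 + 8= -72*a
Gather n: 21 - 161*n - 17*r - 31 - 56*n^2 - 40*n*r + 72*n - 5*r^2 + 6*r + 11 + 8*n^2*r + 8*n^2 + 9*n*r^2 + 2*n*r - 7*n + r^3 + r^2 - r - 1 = n^2*(8*r - 48) + n*(9*r^2 - 38*r - 96) + r^3 - 4*r^2 - 12*r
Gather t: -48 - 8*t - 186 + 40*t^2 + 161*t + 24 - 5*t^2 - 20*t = 35*t^2 + 133*t - 210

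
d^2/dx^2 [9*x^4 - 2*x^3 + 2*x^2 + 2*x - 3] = 108*x^2 - 12*x + 4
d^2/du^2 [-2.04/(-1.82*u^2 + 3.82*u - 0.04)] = (-13.514592*u^2 + 28.365792*u + 2.04*(3.64*u - 3.82)*(7.28*u - 7.64) - 0.297024)/(1.82*u^2 - 3.82*u + 0.04)^3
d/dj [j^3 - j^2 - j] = 3*j^2 - 2*j - 1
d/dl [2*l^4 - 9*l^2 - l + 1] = 8*l^3 - 18*l - 1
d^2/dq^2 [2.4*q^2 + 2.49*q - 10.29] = 4.80000000000000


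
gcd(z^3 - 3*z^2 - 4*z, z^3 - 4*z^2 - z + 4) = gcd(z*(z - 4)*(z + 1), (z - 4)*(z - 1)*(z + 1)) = z^2 - 3*z - 4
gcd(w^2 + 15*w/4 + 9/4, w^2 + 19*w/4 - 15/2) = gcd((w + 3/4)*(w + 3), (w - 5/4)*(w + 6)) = 1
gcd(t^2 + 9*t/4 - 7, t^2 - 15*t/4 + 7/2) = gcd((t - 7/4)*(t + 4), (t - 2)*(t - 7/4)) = t - 7/4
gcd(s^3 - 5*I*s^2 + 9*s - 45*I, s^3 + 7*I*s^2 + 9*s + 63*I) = s^2 + 9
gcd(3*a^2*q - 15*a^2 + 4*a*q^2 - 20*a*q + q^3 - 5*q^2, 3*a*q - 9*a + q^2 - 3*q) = 3*a + q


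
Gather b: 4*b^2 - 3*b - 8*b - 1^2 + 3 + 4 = 4*b^2 - 11*b + 6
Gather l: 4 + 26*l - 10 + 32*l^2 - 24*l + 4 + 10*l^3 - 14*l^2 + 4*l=10*l^3 + 18*l^2 + 6*l - 2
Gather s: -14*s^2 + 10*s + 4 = -14*s^2 + 10*s + 4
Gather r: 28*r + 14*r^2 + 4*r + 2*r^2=16*r^2 + 32*r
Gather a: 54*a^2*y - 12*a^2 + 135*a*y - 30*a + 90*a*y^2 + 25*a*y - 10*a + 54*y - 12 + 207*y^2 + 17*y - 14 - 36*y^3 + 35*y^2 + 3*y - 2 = a^2*(54*y - 12) + a*(90*y^2 + 160*y - 40) - 36*y^3 + 242*y^2 + 74*y - 28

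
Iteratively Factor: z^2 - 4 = (z + 2)*(z - 2)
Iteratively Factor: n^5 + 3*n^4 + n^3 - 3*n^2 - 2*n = (n + 1)*(n^4 + 2*n^3 - n^2 - 2*n) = (n - 1)*(n + 1)*(n^3 + 3*n^2 + 2*n) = (n - 1)*(n + 1)^2*(n^2 + 2*n) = n*(n - 1)*(n + 1)^2*(n + 2)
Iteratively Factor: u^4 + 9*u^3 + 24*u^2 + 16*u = (u + 4)*(u^3 + 5*u^2 + 4*u) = (u + 1)*(u + 4)*(u^2 + 4*u) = (u + 1)*(u + 4)^2*(u)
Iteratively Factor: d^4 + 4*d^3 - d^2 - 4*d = (d - 1)*(d^3 + 5*d^2 + 4*d) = d*(d - 1)*(d^2 + 5*d + 4) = d*(d - 1)*(d + 1)*(d + 4)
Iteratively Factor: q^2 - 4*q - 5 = (q - 5)*(q + 1)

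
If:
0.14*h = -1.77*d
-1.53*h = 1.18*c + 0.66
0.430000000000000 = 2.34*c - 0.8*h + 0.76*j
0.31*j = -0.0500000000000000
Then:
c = 0.07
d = 0.04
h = -0.49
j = -0.16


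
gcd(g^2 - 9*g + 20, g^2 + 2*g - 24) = g - 4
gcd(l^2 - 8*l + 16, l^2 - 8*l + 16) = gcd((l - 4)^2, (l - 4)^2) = l^2 - 8*l + 16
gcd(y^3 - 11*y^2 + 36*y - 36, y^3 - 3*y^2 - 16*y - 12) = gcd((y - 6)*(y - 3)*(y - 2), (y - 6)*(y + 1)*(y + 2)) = y - 6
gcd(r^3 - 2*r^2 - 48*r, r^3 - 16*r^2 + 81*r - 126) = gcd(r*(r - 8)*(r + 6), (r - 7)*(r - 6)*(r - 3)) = 1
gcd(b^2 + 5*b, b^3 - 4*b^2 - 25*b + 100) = b + 5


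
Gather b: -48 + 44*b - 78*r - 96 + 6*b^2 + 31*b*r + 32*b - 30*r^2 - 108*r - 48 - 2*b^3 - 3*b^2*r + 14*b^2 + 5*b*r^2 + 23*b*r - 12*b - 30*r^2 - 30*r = -2*b^3 + b^2*(20 - 3*r) + b*(5*r^2 + 54*r + 64) - 60*r^2 - 216*r - 192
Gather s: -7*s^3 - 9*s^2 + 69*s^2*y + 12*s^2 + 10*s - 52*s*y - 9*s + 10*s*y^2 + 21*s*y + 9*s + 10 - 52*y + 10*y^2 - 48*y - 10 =-7*s^3 + s^2*(69*y + 3) + s*(10*y^2 - 31*y + 10) + 10*y^2 - 100*y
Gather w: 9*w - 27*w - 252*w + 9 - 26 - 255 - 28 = -270*w - 300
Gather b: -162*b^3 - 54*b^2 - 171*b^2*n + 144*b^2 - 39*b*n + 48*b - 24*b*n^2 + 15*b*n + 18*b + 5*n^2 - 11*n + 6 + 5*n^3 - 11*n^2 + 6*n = -162*b^3 + b^2*(90 - 171*n) + b*(-24*n^2 - 24*n + 66) + 5*n^3 - 6*n^2 - 5*n + 6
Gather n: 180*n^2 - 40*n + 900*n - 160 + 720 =180*n^2 + 860*n + 560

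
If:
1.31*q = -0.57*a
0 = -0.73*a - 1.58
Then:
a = -2.16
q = 0.94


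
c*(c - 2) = c^2 - 2*c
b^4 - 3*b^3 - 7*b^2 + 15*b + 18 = (b - 3)^2*(b + 1)*(b + 2)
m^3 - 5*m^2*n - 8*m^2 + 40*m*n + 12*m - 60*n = (m - 6)*(m - 2)*(m - 5*n)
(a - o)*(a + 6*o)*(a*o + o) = a^3*o + 5*a^2*o^2 + a^2*o - 6*a*o^3 + 5*a*o^2 - 6*o^3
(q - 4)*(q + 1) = q^2 - 3*q - 4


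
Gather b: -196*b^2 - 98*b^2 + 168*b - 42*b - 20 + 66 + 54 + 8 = -294*b^2 + 126*b + 108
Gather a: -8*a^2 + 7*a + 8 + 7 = -8*a^2 + 7*a + 15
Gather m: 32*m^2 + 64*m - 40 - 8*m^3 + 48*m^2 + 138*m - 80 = -8*m^3 + 80*m^2 + 202*m - 120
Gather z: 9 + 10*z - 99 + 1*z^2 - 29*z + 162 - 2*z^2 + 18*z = -z^2 - z + 72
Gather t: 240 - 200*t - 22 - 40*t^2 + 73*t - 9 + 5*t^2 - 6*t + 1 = -35*t^2 - 133*t + 210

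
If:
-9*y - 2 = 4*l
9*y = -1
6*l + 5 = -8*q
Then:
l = -1/4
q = -7/16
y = -1/9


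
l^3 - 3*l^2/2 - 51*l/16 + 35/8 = (l - 2)*(l - 5/4)*(l + 7/4)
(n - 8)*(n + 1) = n^2 - 7*n - 8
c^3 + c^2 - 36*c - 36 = (c - 6)*(c + 1)*(c + 6)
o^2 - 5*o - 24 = (o - 8)*(o + 3)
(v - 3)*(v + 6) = v^2 + 3*v - 18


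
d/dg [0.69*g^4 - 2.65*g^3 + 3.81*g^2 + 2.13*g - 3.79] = 2.76*g^3 - 7.95*g^2 + 7.62*g + 2.13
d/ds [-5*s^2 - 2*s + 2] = -10*s - 2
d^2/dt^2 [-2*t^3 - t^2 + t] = -12*t - 2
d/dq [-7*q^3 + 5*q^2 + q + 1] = -21*q^2 + 10*q + 1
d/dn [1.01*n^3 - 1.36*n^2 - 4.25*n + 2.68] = 3.03*n^2 - 2.72*n - 4.25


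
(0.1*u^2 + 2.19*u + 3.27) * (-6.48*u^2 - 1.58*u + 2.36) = -0.648*u^4 - 14.3492*u^3 - 24.4138*u^2 + 0.00179999999999936*u + 7.7172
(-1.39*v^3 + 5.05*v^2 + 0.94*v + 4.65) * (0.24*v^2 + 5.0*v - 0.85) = -0.3336*v^5 - 5.738*v^4 + 26.6571*v^3 + 1.5235*v^2 + 22.451*v - 3.9525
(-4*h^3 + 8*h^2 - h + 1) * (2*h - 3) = -8*h^4 + 28*h^3 - 26*h^2 + 5*h - 3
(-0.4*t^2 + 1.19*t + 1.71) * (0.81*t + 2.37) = -0.324*t^3 + 0.0158999999999999*t^2 + 4.2054*t + 4.0527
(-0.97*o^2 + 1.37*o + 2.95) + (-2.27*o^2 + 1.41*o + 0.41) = -3.24*o^2 + 2.78*o + 3.36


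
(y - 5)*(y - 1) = y^2 - 6*y + 5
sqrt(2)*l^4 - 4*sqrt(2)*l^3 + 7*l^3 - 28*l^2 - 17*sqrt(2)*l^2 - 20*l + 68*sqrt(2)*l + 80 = (l - 4)*(l - 2*sqrt(2))*(l + 5*sqrt(2))*(sqrt(2)*l + 1)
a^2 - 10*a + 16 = (a - 8)*(a - 2)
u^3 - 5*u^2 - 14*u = u*(u - 7)*(u + 2)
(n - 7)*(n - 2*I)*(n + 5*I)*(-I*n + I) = -I*n^4 + 3*n^3 + 8*I*n^3 - 24*n^2 - 17*I*n^2 + 21*n + 80*I*n - 70*I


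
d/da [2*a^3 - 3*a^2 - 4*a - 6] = 6*a^2 - 6*a - 4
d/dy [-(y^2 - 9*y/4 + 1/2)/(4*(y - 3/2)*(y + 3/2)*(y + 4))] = (8*y^4 - 36*y^3 - 42*y^2 + 176*y - 171)/(2*(16*y^6 + 128*y^5 + 184*y^4 - 576*y^3 - 1071*y^2 + 648*y + 1296))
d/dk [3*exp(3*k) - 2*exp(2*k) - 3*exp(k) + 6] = (9*exp(2*k) - 4*exp(k) - 3)*exp(k)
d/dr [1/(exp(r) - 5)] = -exp(r)/(exp(r) - 5)^2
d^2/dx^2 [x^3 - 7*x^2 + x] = 6*x - 14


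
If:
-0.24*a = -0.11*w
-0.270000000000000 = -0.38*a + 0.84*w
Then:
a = -0.19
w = -0.41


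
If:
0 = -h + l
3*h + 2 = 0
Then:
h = -2/3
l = -2/3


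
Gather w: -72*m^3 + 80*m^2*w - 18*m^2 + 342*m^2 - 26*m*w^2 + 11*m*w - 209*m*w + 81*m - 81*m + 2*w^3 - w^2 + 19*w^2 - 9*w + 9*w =-72*m^3 + 324*m^2 + 2*w^3 + w^2*(18 - 26*m) + w*(80*m^2 - 198*m)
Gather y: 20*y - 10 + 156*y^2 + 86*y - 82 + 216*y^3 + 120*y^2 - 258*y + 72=216*y^3 + 276*y^2 - 152*y - 20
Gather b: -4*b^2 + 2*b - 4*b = -4*b^2 - 2*b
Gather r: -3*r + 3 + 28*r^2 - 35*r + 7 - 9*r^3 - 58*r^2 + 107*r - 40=-9*r^3 - 30*r^2 + 69*r - 30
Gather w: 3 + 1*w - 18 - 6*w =-5*w - 15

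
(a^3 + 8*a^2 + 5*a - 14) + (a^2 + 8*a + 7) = a^3 + 9*a^2 + 13*a - 7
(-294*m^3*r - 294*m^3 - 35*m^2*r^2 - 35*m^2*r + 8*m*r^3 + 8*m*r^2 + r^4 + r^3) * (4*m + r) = -1176*m^4*r - 1176*m^4 - 434*m^3*r^2 - 434*m^3*r - 3*m^2*r^3 - 3*m^2*r^2 + 12*m*r^4 + 12*m*r^3 + r^5 + r^4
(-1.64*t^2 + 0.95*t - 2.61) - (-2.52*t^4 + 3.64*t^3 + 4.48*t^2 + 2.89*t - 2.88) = 2.52*t^4 - 3.64*t^3 - 6.12*t^2 - 1.94*t + 0.27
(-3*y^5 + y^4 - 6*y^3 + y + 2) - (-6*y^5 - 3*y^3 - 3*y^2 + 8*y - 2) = 3*y^5 + y^4 - 3*y^3 + 3*y^2 - 7*y + 4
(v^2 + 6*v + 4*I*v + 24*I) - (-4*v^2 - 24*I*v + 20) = 5*v^2 + 6*v + 28*I*v - 20 + 24*I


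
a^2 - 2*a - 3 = (a - 3)*(a + 1)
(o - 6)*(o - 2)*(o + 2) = o^3 - 6*o^2 - 4*o + 24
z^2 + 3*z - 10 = (z - 2)*(z + 5)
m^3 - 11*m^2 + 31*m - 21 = (m - 7)*(m - 3)*(m - 1)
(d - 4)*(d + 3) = d^2 - d - 12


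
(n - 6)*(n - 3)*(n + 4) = n^3 - 5*n^2 - 18*n + 72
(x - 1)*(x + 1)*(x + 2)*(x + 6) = x^4 + 8*x^3 + 11*x^2 - 8*x - 12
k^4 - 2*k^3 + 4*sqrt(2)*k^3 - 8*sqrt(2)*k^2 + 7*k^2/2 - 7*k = k*(k - 2)*(k + sqrt(2)/2)*(k + 7*sqrt(2)/2)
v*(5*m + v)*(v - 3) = 5*m*v^2 - 15*m*v + v^3 - 3*v^2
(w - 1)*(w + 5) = w^2 + 4*w - 5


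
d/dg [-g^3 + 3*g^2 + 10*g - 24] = -3*g^2 + 6*g + 10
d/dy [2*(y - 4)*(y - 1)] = 4*y - 10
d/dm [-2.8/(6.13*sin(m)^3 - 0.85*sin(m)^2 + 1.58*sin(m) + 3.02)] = (51.492*sin(m)^2 - 4.76*sin(m) + 4.424)*cos(m)/(6.13*sin(m)^3 - 0.85*sin(m)^2 + 1.58*sin(m) + 3.02)^2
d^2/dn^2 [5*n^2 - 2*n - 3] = 10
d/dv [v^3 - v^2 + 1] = v*(3*v - 2)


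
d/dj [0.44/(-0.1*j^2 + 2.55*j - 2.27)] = (0.088*j - 1.122)/(0.1*j^2 - 2.55*j + 2.27)^2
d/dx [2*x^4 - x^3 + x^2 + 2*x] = 8*x^3 - 3*x^2 + 2*x + 2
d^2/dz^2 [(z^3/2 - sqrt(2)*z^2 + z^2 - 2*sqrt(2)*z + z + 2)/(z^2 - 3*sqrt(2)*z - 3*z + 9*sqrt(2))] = (5*sqrt(2)*z^3 + 23*z^3 - 135*sqrt(2)*z^2 - 42*z^2 - 90*sqrt(2)*z + 666*z - 450*sqrt(2) + 324)/(z^6 - 9*sqrt(2)*z^5 - 9*z^5 + 81*z^4 + 81*sqrt(2)*z^4 - 513*z^3 - 297*sqrt(2)*z^3 + 729*sqrt(2)*z^2 + 1458*z^2 - 1458*sqrt(2)*z - 1458*z + 1458*sqrt(2))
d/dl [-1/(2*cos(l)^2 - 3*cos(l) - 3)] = (3 - 4*cos(l))*sin(l)/(3*cos(l) - cos(2*l) + 2)^2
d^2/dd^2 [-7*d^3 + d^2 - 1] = 2 - 42*d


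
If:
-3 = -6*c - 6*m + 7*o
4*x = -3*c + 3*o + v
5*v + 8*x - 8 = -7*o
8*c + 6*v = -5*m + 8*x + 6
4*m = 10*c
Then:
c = 424/1015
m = 212/203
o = 837/1015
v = -31/1015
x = 302/1015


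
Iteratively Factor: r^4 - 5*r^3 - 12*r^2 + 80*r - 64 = (r + 4)*(r^3 - 9*r^2 + 24*r - 16) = (r - 1)*(r + 4)*(r^2 - 8*r + 16) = (r - 4)*(r - 1)*(r + 4)*(r - 4)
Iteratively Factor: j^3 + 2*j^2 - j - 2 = (j + 2)*(j^2 - 1) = (j + 1)*(j + 2)*(j - 1)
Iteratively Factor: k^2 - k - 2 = (k - 2)*(k + 1)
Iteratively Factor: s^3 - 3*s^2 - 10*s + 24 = (s + 3)*(s^2 - 6*s + 8) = (s - 4)*(s + 3)*(s - 2)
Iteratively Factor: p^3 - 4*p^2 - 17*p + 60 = (p - 3)*(p^2 - p - 20) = (p - 5)*(p - 3)*(p + 4)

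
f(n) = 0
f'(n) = 0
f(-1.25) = 0.00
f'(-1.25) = 0.00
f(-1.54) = 0.00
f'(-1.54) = 0.00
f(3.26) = 0.00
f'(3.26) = 0.00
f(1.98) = 0.00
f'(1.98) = 0.00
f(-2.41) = 0.00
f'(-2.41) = 0.00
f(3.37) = 0.00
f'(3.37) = 0.00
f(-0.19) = 0.00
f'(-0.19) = 0.00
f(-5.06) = 0.00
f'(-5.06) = 0.00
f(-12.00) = 0.00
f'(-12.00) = 0.00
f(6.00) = 0.00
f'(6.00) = 0.00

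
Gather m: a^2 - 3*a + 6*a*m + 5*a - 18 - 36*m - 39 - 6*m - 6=a^2 + 2*a + m*(6*a - 42) - 63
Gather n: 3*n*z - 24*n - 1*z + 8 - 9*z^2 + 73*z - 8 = n*(3*z - 24) - 9*z^2 + 72*z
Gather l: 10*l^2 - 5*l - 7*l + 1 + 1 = 10*l^2 - 12*l + 2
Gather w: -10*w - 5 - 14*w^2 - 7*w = -14*w^2 - 17*w - 5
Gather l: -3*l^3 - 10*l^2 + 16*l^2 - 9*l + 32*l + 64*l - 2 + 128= -3*l^3 + 6*l^2 + 87*l + 126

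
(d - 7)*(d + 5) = d^2 - 2*d - 35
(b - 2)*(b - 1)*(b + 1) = b^3 - 2*b^2 - b + 2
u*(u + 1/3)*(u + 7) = u^3 + 22*u^2/3 + 7*u/3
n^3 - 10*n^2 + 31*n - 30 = (n - 5)*(n - 3)*(n - 2)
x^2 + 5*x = x*(x + 5)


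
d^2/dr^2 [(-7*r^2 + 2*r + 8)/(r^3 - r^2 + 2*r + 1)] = 2*(-7*r^6 + 6*r^5 + 84*r^4 - 31*r^3 + 39*r^2 - 66*r + 29)/(r^9 - 3*r^8 + 9*r^7 - 10*r^6 + 12*r^5 + 3*r^4 - r^3 + 9*r^2 + 6*r + 1)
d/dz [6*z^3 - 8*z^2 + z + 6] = 18*z^2 - 16*z + 1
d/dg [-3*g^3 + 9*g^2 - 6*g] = -9*g^2 + 18*g - 6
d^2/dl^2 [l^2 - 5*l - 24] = 2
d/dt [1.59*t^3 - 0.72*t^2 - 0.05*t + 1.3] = 4.77*t^2 - 1.44*t - 0.05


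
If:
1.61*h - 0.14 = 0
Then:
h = 0.09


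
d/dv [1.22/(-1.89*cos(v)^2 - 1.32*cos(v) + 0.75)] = -(4.6116*cos(v) + 1.6104)*sin(v)/(1.89*cos(v)^2 + 1.32*cos(v) - 0.75)^2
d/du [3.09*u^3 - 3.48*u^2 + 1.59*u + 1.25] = 9.27*u^2 - 6.96*u + 1.59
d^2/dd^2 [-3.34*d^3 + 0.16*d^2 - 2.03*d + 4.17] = 0.32 - 20.04*d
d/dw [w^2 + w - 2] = 2*w + 1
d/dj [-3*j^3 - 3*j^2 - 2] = 3*j*(-3*j - 2)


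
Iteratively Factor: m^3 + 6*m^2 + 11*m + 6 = (m + 2)*(m^2 + 4*m + 3) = (m + 2)*(m + 3)*(m + 1)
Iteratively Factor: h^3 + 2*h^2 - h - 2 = (h + 1)*(h^2 + h - 2) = (h + 1)*(h + 2)*(h - 1)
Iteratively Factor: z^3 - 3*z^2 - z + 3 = (z - 1)*(z^2 - 2*z - 3) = (z - 3)*(z - 1)*(z + 1)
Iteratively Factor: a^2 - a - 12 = (a + 3)*(a - 4)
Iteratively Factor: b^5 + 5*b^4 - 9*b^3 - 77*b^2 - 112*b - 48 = (b + 4)*(b^4 + b^3 - 13*b^2 - 25*b - 12) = (b + 1)*(b + 4)*(b^3 - 13*b - 12) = (b - 4)*(b + 1)*(b + 4)*(b^2 + 4*b + 3) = (b - 4)*(b + 1)^2*(b + 4)*(b + 3)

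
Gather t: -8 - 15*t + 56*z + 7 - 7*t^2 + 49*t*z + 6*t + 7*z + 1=-7*t^2 + t*(49*z - 9) + 63*z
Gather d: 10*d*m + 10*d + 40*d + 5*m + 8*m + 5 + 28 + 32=d*(10*m + 50) + 13*m + 65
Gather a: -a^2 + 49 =49 - a^2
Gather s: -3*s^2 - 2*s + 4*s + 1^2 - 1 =-3*s^2 + 2*s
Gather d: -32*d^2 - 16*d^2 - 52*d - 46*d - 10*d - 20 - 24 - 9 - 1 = -48*d^2 - 108*d - 54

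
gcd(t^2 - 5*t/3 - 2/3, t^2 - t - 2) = t - 2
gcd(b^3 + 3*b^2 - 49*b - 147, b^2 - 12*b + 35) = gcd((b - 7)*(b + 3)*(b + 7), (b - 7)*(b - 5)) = b - 7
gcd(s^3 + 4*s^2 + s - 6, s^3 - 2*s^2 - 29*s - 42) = s^2 + 5*s + 6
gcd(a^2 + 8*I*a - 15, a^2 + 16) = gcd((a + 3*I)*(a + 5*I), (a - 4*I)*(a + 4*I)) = 1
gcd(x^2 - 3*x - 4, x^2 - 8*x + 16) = x - 4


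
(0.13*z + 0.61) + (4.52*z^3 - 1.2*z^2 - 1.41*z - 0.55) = 4.52*z^3 - 1.2*z^2 - 1.28*z + 0.0599999999999999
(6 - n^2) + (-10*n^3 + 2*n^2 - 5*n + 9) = -10*n^3 + n^2 - 5*n + 15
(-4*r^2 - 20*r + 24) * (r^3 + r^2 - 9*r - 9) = -4*r^5 - 24*r^4 + 40*r^3 + 240*r^2 - 36*r - 216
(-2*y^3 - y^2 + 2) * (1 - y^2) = 2*y^5 + y^4 - 2*y^3 - 3*y^2 + 2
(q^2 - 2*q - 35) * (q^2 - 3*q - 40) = q^4 - 5*q^3 - 69*q^2 + 185*q + 1400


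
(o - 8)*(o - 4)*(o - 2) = o^3 - 14*o^2 + 56*o - 64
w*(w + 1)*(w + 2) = w^3 + 3*w^2 + 2*w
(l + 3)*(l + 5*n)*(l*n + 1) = l^3*n + 5*l^2*n^2 + 3*l^2*n + l^2 + 15*l*n^2 + 5*l*n + 3*l + 15*n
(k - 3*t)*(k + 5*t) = k^2 + 2*k*t - 15*t^2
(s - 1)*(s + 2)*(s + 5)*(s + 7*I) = s^4 + 6*s^3 + 7*I*s^3 + 3*s^2 + 42*I*s^2 - 10*s + 21*I*s - 70*I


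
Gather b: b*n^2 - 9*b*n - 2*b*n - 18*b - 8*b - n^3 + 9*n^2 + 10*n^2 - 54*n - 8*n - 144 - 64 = b*(n^2 - 11*n - 26) - n^3 + 19*n^2 - 62*n - 208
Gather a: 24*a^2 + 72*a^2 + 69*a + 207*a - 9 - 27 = 96*a^2 + 276*a - 36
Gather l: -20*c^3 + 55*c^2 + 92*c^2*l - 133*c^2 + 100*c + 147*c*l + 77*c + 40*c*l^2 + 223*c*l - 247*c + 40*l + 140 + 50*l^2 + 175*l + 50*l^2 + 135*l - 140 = -20*c^3 - 78*c^2 - 70*c + l^2*(40*c + 100) + l*(92*c^2 + 370*c + 350)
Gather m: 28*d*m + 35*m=m*(28*d + 35)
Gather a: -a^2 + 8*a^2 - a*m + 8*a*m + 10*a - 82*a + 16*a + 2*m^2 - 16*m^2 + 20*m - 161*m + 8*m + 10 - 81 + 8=7*a^2 + a*(7*m - 56) - 14*m^2 - 133*m - 63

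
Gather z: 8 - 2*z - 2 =6 - 2*z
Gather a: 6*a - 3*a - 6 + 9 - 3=3*a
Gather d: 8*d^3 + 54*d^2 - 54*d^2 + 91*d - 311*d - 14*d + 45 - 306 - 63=8*d^3 - 234*d - 324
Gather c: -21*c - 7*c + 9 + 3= 12 - 28*c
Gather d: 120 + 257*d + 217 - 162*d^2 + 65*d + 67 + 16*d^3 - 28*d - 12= 16*d^3 - 162*d^2 + 294*d + 392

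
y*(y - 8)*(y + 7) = y^3 - y^2 - 56*y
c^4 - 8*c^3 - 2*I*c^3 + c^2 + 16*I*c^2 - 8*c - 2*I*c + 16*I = (c - 8)*(c - 2*I)*(c - I)*(c + I)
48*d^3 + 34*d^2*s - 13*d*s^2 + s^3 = (-8*d + s)*(-6*d + s)*(d + s)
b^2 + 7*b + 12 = (b + 3)*(b + 4)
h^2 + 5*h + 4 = (h + 1)*(h + 4)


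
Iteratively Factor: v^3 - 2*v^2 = (v)*(v^2 - 2*v) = v*(v - 2)*(v)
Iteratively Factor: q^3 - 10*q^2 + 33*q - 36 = (q - 3)*(q^2 - 7*q + 12) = (q - 3)^2*(q - 4)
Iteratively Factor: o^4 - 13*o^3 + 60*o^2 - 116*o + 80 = (o - 5)*(o^3 - 8*o^2 + 20*o - 16) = (o - 5)*(o - 4)*(o^2 - 4*o + 4) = (o - 5)*(o - 4)*(o - 2)*(o - 2)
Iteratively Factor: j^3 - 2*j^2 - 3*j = (j - 3)*(j^2 + j) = j*(j - 3)*(j + 1)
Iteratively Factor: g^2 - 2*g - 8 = (g + 2)*(g - 4)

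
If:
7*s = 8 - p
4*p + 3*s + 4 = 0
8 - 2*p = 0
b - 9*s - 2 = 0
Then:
No Solution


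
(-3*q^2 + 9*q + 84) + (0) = -3*q^2 + 9*q + 84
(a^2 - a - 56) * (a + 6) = a^3 + 5*a^2 - 62*a - 336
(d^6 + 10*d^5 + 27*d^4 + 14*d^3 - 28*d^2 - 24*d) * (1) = d^6 + 10*d^5 + 27*d^4 + 14*d^3 - 28*d^2 - 24*d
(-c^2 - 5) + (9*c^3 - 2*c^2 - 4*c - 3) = 9*c^3 - 3*c^2 - 4*c - 8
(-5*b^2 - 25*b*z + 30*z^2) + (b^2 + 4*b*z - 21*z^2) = -4*b^2 - 21*b*z + 9*z^2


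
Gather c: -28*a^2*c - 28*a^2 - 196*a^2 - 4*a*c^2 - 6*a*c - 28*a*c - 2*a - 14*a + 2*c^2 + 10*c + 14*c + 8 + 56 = -224*a^2 - 16*a + c^2*(2 - 4*a) + c*(-28*a^2 - 34*a + 24) + 64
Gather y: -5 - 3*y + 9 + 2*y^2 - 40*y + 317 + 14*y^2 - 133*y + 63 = 16*y^2 - 176*y + 384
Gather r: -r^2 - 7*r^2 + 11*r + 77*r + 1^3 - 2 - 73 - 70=-8*r^2 + 88*r - 144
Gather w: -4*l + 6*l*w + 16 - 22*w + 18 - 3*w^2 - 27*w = -4*l - 3*w^2 + w*(6*l - 49) + 34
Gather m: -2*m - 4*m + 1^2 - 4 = -6*m - 3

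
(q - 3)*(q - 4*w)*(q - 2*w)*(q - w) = q^4 - 7*q^3*w - 3*q^3 + 14*q^2*w^2 + 21*q^2*w - 8*q*w^3 - 42*q*w^2 + 24*w^3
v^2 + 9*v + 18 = (v + 3)*(v + 6)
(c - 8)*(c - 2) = c^2 - 10*c + 16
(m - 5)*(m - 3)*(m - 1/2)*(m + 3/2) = m^4 - 7*m^3 + 25*m^2/4 + 21*m - 45/4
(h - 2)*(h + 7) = h^2 + 5*h - 14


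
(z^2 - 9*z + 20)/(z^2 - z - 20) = (z - 4)/(z + 4)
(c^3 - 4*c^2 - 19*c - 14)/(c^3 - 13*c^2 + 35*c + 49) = (c + 2)/(c - 7)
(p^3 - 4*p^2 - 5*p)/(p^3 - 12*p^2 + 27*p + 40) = p/(p - 8)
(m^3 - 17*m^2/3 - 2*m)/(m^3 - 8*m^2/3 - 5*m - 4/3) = m*(m - 6)/(m^2 - 3*m - 4)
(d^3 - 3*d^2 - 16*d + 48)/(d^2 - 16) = d - 3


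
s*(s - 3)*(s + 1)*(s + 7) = s^4 + 5*s^3 - 17*s^2 - 21*s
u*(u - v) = u^2 - u*v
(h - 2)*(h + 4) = h^2 + 2*h - 8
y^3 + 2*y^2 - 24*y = y*(y - 4)*(y + 6)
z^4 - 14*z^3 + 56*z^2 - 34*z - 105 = (z - 7)*(z - 5)*(z - 3)*(z + 1)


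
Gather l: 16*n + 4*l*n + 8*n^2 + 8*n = 4*l*n + 8*n^2 + 24*n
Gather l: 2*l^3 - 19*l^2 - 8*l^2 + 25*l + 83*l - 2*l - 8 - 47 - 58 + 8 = 2*l^3 - 27*l^2 + 106*l - 105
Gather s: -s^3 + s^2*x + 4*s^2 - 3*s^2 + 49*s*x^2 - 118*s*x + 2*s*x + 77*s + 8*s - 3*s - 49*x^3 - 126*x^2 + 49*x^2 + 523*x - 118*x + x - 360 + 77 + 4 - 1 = -s^3 + s^2*(x + 1) + s*(49*x^2 - 116*x + 82) - 49*x^3 - 77*x^2 + 406*x - 280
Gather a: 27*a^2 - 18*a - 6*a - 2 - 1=27*a^2 - 24*a - 3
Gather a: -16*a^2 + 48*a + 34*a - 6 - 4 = -16*a^2 + 82*a - 10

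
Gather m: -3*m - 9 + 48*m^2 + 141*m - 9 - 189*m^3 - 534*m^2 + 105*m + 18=-189*m^3 - 486*m^2 + 243*m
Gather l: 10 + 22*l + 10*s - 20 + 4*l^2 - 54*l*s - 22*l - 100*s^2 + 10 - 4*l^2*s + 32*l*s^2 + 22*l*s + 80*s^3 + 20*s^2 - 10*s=l^2*(4 - 4*s) + l*(32*s^2 - 32*s) + 80*s^3 - 80*s^2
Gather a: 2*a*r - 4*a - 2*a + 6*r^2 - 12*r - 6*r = a*(2*r - 6) + 6*r^2 - 18*r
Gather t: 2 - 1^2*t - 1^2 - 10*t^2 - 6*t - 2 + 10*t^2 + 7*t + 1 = 0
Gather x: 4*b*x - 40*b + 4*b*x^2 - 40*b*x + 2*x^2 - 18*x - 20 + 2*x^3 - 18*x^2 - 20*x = -40*b + 2*x^3 + x^2*(4*b - 16) + x*(-36*b - 38) - 20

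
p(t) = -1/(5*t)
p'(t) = 1/(5*t^2)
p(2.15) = -0.09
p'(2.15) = 0.04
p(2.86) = -0.07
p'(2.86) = 0.02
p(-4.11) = 0.05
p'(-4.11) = 0.01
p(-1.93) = 0.10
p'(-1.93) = 0.05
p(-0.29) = 0.69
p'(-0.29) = 2.38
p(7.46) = -0.03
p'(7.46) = 0.00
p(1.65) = -0.12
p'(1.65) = 0.07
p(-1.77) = 0.11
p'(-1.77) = 0.06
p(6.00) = -0.03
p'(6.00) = 0.01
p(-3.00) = 0.07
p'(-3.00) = 0.02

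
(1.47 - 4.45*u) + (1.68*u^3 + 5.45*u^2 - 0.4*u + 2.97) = 1.68*u^3 + 5.45*u^2 - 4.85*u + 4.44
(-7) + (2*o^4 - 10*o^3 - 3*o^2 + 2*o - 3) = 2*o^4 - 10*o^3 - 3*o^2 + 2*o - 10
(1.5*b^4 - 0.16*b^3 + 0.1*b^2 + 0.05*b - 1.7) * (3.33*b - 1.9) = 4.995*b^5 - 3.3828*b^4 + 0.637*b^3 - 0.0235*b^2 - 5.756*b + 3.23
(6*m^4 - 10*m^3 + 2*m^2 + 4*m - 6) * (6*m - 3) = 36*m^5 - 78*m^4 + 42*m^3 + 18*m^2 - 48*m + 18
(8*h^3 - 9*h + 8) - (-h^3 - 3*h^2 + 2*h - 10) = 9*h^3 + 3*h^2 - 11*h + 18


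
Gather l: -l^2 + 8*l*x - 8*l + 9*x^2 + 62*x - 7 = -l^2 + l*(8*x - 8) + 9*x^2 + 62*x - 7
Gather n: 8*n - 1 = 8*n - 1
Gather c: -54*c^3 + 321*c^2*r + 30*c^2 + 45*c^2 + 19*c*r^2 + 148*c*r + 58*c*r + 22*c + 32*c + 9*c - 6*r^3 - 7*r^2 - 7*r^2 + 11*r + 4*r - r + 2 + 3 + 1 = -54*c^3 + c^2*(321*r + 75) + c*(19*r^2 + 206*r + 63) - 6*r^3 - 14*r^2 + 14*r + 6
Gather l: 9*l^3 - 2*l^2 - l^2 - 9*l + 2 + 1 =9*l^3 - 3*l^2 - 9*l + 3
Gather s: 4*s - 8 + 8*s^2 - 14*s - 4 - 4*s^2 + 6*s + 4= 4*s^2 - 4*s - 8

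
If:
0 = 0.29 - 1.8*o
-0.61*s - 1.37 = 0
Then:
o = 0.16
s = -2.25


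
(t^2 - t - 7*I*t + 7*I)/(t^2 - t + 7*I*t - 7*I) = (t - 7*I)/(t + 7*I)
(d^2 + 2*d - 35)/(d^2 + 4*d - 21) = (d - 5)/(d - 3)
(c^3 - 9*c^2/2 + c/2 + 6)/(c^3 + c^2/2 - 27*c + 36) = (c + 1)/(c + 6)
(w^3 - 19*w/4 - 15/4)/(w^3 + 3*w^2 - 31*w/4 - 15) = (w + 1)/(w + 4)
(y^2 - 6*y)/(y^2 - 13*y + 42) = y/(y - 7)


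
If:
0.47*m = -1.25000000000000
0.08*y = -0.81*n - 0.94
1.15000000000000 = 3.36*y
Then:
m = -2.66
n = -1.19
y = 0.34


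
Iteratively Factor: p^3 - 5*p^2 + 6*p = (p)*(p^2 - 5*p + 6) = p*(p - 3)*(p - 2)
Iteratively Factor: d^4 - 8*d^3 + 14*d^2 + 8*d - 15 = (d - 1)*(d^3 - 7*d^2 + 7*d + 15) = (d - 3)*(d - 1)*(d^2 - 4*d - 5) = (d - 3)*(d - 1)*(d + 1)*(d - 5)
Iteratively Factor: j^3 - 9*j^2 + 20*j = (j)*(j^2 - 9*j + 20) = j*(j - 4)*(j - 5)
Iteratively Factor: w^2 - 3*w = (w)*(w - 3)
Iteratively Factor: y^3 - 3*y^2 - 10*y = (y - 5)*(y^2 + 2*y) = y*(y - 5)*(y + 2)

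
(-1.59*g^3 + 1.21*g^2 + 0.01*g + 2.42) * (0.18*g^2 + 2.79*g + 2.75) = -0.2862*g^5 - 4.2183*g^4 - 0.9948*g^3 + 3.791*g^2 + 6.7793*g + 6.655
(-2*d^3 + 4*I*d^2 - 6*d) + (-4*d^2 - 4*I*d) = -2*d^3 - 4*d^2 + 4*I*d^2 - 6*d - 4*I*d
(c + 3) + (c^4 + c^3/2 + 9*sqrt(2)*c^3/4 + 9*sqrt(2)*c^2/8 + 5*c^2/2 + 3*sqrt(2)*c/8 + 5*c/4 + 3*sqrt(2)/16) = c^4 + c^3/2 + 9*sqrt(2)*c^3/4 + 9*sqrt(2)*c^2/8 + 5*c^2/2 + 3*sqrt(2)*c/8 + 9*c/4 + 3*sqrt(2)/16 + 3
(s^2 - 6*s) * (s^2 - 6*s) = s^4 - 12*s^3 + 36*s^2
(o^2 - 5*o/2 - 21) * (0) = 0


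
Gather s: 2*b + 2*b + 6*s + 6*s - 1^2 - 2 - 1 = 4*b + 12*s - 4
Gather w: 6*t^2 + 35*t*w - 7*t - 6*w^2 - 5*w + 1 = 6*t^2 - 7*t - 6*w^2 + w*(35*t - 5) + 1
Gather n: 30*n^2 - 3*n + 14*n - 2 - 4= 30*n^2 + 11*n - 6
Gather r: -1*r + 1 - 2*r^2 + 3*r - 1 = -2*r^2 + 2*r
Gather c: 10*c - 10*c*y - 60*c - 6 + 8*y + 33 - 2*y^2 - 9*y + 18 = c*(-10*y - 50) - 2*y^2 - y + 45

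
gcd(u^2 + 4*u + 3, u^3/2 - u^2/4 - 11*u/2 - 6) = 1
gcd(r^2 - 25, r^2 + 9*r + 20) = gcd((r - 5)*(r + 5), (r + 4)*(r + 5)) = r + 5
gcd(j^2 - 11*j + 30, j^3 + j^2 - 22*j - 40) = j - 5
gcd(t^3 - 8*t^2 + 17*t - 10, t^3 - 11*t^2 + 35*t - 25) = t^2 - 6*t + 5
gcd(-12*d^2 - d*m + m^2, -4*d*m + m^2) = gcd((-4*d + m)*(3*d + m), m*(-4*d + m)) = 4*d - m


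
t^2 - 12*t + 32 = (t - 8)*(t - 4)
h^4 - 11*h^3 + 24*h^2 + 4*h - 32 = (h - 8)*(h - 2)^2*(h + 1)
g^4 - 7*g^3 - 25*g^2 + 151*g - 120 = (g - 8)*(g - 3)*(g - 1)*(g + 5)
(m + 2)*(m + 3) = m^2 + 5*m + 6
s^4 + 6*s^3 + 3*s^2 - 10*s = s*(s - 1)*(s + 2)*(s + 5)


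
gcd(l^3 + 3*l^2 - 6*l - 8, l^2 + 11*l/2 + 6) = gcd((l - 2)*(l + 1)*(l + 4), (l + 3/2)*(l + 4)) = l + 4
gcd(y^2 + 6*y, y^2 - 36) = y + 6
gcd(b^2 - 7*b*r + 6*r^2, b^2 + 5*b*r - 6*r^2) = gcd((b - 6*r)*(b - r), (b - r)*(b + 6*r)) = -b + r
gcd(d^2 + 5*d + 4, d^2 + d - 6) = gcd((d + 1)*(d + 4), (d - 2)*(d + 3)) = 1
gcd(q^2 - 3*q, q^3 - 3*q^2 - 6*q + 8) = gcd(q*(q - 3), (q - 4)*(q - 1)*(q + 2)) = 1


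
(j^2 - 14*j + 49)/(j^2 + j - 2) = (j^2 - 14*j + 49)/(j^2 + j - 2)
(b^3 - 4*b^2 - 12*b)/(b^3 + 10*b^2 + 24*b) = (b^2 - 4*b - 12)/(b^2 + 10*b + 24)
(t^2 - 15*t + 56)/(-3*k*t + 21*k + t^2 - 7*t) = (t - 8)/(-3*k + t)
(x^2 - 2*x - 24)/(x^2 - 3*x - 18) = (x + 4)/(x + 3)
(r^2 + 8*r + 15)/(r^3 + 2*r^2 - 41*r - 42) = (r^2 + 8*r + 15)/(r^3 + 2*r^2 - 41*r - 42)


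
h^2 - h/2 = h*(h - 1/2)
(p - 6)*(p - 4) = p^2 - 10*p + 24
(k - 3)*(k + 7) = k^2 + 4*k - 21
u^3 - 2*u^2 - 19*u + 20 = (u - 5)*(u - 1)*(u + 4)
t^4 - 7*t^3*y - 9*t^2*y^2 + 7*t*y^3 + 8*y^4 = (t - 8*y)*(t - y)*(t + y)^2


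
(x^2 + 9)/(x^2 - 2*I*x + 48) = (x^2 + 9)/(x^2 - 2*I*x + 48)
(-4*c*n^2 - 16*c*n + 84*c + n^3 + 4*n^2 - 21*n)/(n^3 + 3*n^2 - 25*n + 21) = (-4*c + n)/(n - 1)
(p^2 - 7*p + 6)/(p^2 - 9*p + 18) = (p - 1)/(p - 3)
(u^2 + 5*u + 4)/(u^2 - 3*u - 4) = (u + 4)/(u - 4)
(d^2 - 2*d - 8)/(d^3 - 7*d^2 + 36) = (d - 4)/(d^2 - 9*d + 18)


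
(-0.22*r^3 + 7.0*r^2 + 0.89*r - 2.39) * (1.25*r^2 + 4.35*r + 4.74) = -0.275*r^5 + 7.793*r^4 + 30.5197*r^3 + 34.064*r^2 - 6.1779*r - 11.3286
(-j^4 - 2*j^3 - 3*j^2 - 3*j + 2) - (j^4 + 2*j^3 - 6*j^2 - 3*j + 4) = -2*j^4 - 4*j^3 + 3*j^2 - 2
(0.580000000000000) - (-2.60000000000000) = 3.18000000000000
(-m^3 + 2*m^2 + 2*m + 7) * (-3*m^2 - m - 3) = 3*m^5 - 5*m^4 - 5*m^3 - 29*m^2 - 13*m - 21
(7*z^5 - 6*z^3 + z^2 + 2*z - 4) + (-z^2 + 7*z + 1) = 7*z^5 - 6*z^3 + 9*z - 3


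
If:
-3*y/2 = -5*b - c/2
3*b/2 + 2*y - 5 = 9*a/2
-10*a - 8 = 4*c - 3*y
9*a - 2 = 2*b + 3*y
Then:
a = 1746/451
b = 1424/451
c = -2276/451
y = 3988/451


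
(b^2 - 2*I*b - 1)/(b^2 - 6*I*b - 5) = (b - I)/(b - 5*I)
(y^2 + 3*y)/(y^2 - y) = (y + 3)/(y - 1)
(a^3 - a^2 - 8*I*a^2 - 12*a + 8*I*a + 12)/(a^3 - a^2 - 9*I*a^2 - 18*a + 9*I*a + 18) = (a - 2*I)/(a - 3*I)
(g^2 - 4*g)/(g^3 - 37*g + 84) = g/(g^2 + 4*g - 21)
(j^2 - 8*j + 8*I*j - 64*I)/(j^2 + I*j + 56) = (j - 8)/(j - 7*I)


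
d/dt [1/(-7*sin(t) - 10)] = 7*cos(t)/(7*sin(t) + 10)^2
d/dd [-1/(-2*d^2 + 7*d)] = (7 - 4*d)/(d^2*(2*d - 7)^2)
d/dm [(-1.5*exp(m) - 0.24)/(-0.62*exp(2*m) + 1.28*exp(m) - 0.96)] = (-0.93*exp(2*m) - 0.2976*exp(m) + 1.7472)*exp(m)/(0.3844*exp(4*m) - 1.5872*exp(3*m) + 2.8288*exp(2*m) - 2.4576*exp(m) + 0.9216)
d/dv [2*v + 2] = 2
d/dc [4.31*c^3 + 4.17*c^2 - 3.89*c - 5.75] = 12.93*c^2 + 8.34*c - 3.89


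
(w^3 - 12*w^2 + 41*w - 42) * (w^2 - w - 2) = w^5 - 13*w^4 + 51*w^3 - 59*w^2 - 40*w + 84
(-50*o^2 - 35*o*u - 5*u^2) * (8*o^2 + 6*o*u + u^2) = -400*o^4 - 580*o^3*u - 300*o^2*u^2 - 65*o*u^3 - 5*u^4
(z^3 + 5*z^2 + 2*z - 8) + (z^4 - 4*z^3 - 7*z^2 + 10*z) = z^4 - 3*z^3 - 2*z^2 + 12*z - 8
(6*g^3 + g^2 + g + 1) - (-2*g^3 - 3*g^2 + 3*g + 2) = 8*g^3 + 4*g^2 - 2*g - 1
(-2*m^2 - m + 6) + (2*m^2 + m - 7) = -1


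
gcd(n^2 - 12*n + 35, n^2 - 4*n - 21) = n - 7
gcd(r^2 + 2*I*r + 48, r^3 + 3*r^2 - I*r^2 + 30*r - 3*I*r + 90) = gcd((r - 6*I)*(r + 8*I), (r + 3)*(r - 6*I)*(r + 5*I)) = r - 6*I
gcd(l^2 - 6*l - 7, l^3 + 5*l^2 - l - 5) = l + 1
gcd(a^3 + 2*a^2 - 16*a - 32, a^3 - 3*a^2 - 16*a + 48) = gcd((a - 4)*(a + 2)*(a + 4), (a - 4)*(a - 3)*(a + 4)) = a^2 - 16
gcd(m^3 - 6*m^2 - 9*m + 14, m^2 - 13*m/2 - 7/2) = m - 7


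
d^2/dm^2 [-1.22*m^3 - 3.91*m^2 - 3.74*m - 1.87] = -7.32*m - 7.82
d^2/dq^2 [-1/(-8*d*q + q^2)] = 2*(q*(8*d - q) + 4*(4*d - q)^2)/(q^3*(8*d - q)^3)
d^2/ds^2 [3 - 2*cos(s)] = 2*cos(s)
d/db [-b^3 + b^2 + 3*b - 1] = -3*b^2 + 2*b + 3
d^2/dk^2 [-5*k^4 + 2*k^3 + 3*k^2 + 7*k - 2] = -60*k^2 + 12*k + 6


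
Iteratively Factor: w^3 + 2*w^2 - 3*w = (w - 1)*(w^2 + 3*w) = (w - 1)*(w + 3)*(w)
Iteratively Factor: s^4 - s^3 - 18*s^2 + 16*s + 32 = (s - 4)*(s^3 + 3*s^2 - 6*s - 8) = (s - 4)*(s - 2)*(s^2 + 5*s + 4) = (s - 4)*(s - 2)*(s + 4)*(s + 1)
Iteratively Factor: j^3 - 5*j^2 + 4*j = (j)*(j^2 - 5*j + 4) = j*(j - 4)*(j - 1)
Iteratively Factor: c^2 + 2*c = (c + 2)*(c)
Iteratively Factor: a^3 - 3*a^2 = (a - 3)*(a^2) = a*(a - 3)*(a)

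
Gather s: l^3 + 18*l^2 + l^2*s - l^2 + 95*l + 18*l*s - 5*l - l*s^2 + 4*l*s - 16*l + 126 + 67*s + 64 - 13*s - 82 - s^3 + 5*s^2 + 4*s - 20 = l^3 + 17*l^2 + 74*l - s^3 + s^2*(5 - l) + s*(l^2 + 22*l + 58) + 88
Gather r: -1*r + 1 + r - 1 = 0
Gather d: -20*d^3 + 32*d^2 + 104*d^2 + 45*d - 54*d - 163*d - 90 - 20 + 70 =-20*d^3 + 136*d^2 - 172*d - 40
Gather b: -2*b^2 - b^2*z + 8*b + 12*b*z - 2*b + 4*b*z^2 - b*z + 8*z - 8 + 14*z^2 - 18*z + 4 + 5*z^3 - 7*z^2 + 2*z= b^2*(-z - 2) + b*(4*z^2 + 11*z + 6) + 5*z^3 + 7*z^2 - 8*z - 4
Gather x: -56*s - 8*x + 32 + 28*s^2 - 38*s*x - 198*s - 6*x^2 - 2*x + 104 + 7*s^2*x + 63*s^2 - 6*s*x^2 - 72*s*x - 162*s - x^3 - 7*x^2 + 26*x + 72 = 91*s^2 - 416*s - x^3 + x^2*(-6*s - 13) + x*(7*s^2 - 110*s + 16) + 208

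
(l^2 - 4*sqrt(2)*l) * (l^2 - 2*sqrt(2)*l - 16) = l^4 - 6*sqrt(2)*l^3 + 64*sqrt(2)*l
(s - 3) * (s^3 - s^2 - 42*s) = s^4 - 4*s^3 - 39*s^2 + 126*s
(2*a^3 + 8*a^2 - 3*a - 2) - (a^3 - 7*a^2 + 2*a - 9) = a^3 + 15*a^2 - 5*a + 7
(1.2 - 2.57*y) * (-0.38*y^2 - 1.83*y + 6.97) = 0.9766*y^3 + 4.2471*y^2 - 20.1089*y + 8.364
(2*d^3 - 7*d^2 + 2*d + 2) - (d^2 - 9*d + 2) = 2*d^3 - 8*d^2 + 11*d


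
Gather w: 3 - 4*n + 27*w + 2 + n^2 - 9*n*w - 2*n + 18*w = n^2 - 6*n + w*(45 - 9*n) + 5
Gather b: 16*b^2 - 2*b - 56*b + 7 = 16*b^2 - 58*b + 7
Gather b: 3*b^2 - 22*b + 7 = 3*b^2 - 22*b + 7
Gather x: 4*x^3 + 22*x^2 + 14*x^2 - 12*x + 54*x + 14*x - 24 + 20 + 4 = 4*x^3 + 36*x^2 + 56*x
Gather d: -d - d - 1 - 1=-2*d - 2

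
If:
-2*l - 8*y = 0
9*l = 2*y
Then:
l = 0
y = 0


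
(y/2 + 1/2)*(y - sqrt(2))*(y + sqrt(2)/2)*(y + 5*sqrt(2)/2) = y^4/2 + y^3/2 + sqrt(2)*y^3 - 7*y^2/4 + sqrt(2)*y^2 - 5*sqrt(2)*y/4 - 7*y/4 - 5*sqrt(2)/4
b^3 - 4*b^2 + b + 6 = (b - 3)*(b - 2)*(b + 1)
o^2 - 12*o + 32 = (o - 8)*(o - 4)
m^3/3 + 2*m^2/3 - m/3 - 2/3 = (m/3 + 1/3)*(m - 1)*(m + 2)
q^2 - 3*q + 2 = (q - 2)*(q - 1)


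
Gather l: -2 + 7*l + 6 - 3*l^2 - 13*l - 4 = -3*l^2 - 6*l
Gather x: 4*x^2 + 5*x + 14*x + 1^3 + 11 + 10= 4*x^2 + 19*x + 22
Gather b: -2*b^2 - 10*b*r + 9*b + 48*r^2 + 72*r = -2*b^2 + b*(9 - 10*r) + 48*r^2 + 72*r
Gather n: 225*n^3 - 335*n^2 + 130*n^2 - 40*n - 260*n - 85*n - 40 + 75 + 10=225*n^3 - 205*n^2 - 385*n + 45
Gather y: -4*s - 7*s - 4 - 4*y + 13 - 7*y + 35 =-11*s - 11*y + 44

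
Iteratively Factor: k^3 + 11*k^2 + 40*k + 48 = (k + 3)*(k^2 + 8*k + 16) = (k + 3)*(k + 4)*(k + 4)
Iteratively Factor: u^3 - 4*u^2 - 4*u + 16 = (u - 2)*(u^2 - 2*u - 8) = (u - 4)*(u - 2)*(u + 2)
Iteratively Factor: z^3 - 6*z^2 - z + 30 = (z + 2)*(z^2 - 8*z + 15) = (z - 5)*(z + 2)*(z - 3)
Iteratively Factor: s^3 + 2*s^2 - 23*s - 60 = (s - 5)*(s^2 + 7*s + 12) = (s - 5)*(s + 4)*(s + 3)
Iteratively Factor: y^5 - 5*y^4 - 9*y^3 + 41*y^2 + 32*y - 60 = (y - 5)*(y^4 - 9*y^2 - 4*y + 12) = (y - 5)*(y - 1)*(y^3 + y^2 - 8*y - 12) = (y - 5)*(y - 3)*(y - 1)*(y^2 + 4*y + 4) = (y - 5)*(y - 3)*(y - 1)*(y + 2)*(y + 2)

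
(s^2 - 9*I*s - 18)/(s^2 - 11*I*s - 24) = (s - 6*I)/(s - 8*I)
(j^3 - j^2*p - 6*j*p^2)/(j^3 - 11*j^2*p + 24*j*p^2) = (-j - 2*p)/(-j + 8*p)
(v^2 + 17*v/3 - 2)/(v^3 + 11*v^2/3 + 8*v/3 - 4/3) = (v + 6)/(v^2 + 4*v + 4)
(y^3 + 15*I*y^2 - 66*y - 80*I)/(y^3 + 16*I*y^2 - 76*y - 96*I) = (y + 5*I)/(y + 6*I)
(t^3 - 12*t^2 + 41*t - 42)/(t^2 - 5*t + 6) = t - 7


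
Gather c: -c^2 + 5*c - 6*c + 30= -c^2 - c + 30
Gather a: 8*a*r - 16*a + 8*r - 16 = a*(8*r - 16) + 8*r - 16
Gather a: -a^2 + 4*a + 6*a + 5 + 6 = -a^2 + 10*a + 11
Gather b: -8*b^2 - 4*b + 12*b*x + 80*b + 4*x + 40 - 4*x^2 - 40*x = -8*b^2 + b*(12*x + 76) - 4*x^2 - 36*x + 40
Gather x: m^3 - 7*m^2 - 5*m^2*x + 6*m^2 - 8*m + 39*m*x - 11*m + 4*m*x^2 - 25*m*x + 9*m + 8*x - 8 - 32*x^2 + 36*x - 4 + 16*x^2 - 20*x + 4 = m^3 - m^2 - 10*m + x^2*(4*m - 16) + x*(-5*m^2 + 14*m + 24) - 8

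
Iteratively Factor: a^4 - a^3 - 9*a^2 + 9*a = (a + 3)*(a^3 - 4*a^2 + 3*a) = a*(a + 3)*(a^2 - 4*a + 3) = a*(a - 1)*(a + 3)*(a - 3)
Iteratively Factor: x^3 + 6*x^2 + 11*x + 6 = (x + 2)*(x^2 + 4*x + 3) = (x + 2)*(x + 3)*(x + 1)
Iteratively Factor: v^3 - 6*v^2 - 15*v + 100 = (v + 4)*(v^2 - 10*v + 25) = (v - 5)*(v + 4)*(v - 5)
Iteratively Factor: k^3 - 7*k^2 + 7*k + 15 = (k - 5)*(k^2 - 2*k - 3) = (k - 5)*(k + 1)*(k - 3)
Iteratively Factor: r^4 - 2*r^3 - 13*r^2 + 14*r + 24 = (r + 3)*(r^3 - 5*r^2 + 2*r + 8) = (r - 2)*(r + 3)*(r^2 - 3*r - 4) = (r - 4)*(r - 2)*(r + 3)*(r + 1)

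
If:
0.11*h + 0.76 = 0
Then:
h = -6.91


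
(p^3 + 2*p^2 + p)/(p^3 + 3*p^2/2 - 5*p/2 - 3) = 2*p*(p + 1)/(2*p^2 + p - 6)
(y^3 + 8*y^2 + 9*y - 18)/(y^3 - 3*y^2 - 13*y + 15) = (y + 6)/(y - 5)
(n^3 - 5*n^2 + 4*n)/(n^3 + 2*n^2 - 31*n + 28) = n/(n + 7)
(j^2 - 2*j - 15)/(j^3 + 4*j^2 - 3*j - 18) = (j - 5)/(j^2 + j - 6)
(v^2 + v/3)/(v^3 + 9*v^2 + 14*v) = (v + 1/3)/(v^2 + 9*v + 14)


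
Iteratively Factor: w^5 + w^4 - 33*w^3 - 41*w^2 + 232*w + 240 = (w + 4)*(w^4 - 3*w^3 - 21*w^2 + 43*w + 60) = (w + 1)*(w + 4)*(w^3 - 4*w^2 - 17*w + 60) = (w - 3)*(w + 1)*(w + 4)*(w^2 - w - 20) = (w - 5)*(w - 3)*(w + 1)*(w + 4)*(w + 4)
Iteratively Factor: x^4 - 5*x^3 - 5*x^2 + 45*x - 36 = (x - 1)*(x^3 - 4*x^2 - 9*x + 36) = (x - 1)*(x + 3)*(x^2 - 7*x + 12) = (x - 3)*(x - 1)*(x + 3)*(x - 4)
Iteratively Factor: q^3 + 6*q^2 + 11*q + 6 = (q + 1)*(q^2 + 5*q + 6) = (q + 1)*(q + 2)*(q + 3)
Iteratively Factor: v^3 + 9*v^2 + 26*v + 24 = (v + 4)*(v^2 + 5*v + 6) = (v + 2)*(v + 4)*(v + 3)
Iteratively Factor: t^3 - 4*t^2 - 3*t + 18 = (t - 3)*(t^2 - t - 6) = (t - 3)^2*(t + 2)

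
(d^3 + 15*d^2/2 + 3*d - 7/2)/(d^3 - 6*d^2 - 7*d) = (2*d^2 + 13*d - 7)/(2*d*(d - 7))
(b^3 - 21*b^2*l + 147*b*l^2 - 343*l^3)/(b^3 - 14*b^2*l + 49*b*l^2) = (b - 7*l)/b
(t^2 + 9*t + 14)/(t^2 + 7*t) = (t + 2)/t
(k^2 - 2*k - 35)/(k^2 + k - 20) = (k - 7)/(k - 4)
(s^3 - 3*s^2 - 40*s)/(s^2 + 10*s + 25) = s*(s - 8)/(s + 5)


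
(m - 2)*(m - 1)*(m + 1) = m^3 - 2*m^2 - m + 2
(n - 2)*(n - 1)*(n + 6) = n^3 + 3*n^2 - 16*n + 12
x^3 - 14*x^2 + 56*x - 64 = (x - 8)*(x - 4)*(x - 2)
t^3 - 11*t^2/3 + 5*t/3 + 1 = (t - 3)*(t - 1)*(t + 1/3)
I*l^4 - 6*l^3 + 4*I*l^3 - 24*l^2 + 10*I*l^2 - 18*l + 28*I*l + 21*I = (l + 3)*(l - I)*(l + 7*I)*(I*l + I)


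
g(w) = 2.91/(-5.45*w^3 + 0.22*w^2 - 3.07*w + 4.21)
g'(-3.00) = 0.02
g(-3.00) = 0.02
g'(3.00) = 0.02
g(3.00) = -0.02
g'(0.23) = 0.94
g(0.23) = 0.84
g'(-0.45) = 0.51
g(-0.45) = 0.47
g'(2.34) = 0.05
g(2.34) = -0.04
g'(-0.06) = 0.48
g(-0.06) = 0.66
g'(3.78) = 0.01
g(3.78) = -0.01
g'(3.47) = 0.01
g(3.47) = -0.01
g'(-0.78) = 0.45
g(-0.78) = 0.31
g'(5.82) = 0.00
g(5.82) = -0.00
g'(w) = 2.91*(16.35*w^2 - 0.44*w + 3.07)/(-5.45*w^3 + 0.22*w^2 - 3.07*w + 4.21)^2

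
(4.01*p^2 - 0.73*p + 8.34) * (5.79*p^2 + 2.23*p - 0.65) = 23.2179*p^4 + 4.7156*p^3 + 44.0542*p^2 + 19.0727*p - 5.421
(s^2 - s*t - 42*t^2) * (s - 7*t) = s^3 - 8*s^2*t - 35*s*t^2 + 294*t^3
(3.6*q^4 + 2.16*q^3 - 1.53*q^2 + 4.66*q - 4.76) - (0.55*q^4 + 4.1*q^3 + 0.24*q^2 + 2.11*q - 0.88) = 3.05*q^4 - 1.94*q^3 - 1.77*q^2 + 2.55*q - 3.88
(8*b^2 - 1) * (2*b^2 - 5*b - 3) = 16*b^4 - 40*b^3 - 26*b^2 + 5*b + 3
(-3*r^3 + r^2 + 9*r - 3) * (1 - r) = 3*r^4 - 4*r^3 - 8*r^2 + 12*r - 3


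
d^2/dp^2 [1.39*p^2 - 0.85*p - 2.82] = 2.78000000000000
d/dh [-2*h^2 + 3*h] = 3 - 4*h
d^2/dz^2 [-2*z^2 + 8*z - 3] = -4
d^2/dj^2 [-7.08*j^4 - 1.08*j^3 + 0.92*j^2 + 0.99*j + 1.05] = -84.96*j^2 - 6.48*j + 1.84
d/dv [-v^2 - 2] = -2*v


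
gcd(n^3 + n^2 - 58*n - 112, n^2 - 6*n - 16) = n^2 - 6*n - 16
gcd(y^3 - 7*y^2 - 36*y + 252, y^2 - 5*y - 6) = y - 6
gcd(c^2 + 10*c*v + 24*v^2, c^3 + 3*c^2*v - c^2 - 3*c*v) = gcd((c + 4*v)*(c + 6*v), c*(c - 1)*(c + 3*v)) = 1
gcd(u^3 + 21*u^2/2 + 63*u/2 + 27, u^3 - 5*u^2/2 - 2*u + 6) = u + 3/2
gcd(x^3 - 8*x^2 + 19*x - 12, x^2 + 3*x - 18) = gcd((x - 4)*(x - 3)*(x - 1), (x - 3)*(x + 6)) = x - 3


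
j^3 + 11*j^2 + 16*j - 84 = (j - 2)*(j + 6)*(j + 7)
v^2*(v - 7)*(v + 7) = v^4 - 49*v^2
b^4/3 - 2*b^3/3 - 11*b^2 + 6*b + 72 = (b/3 + 1)*(b - 6)*(b - 3)*(b + 4)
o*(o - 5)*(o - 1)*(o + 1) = o^4 - 5*o^3 - o^2 + 5*o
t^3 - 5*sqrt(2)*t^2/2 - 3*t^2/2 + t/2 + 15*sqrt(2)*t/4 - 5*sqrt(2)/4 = (t - 1)*(t - 1/2)*(t - 5*sqrt(2)/2)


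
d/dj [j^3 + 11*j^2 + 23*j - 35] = 3*j^2 + 22*j + 23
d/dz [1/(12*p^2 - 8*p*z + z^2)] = 2*(4*p - z)/(12*p^2 - 8*p*z + z^2)^2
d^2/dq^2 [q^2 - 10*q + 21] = 2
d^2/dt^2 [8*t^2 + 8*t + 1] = 16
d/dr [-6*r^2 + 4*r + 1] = 4 - 12*r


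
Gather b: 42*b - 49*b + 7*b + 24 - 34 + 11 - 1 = 0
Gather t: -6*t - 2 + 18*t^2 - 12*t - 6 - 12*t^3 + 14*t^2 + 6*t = -12*t^3 + 32*t^2 - 12*t - 8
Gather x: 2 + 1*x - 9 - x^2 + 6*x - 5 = -x^2 + 7*x - 12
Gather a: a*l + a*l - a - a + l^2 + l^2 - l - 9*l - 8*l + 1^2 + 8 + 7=a*(2*l - 2) + 2*l^2 - 18*l + 16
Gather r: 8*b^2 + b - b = 8*b^2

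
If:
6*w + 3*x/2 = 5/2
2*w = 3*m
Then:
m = 5/18 - x/6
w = 5/12 - x/4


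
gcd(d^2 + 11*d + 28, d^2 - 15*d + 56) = 1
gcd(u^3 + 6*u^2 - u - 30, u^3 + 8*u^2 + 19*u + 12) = u + 3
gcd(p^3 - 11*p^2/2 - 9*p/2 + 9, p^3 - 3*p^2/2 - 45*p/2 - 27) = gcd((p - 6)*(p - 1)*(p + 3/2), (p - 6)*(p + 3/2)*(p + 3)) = p^2 - 9*p/2 - 9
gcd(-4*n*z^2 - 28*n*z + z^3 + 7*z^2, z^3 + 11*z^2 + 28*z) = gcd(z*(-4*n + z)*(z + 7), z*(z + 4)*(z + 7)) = z^2 + 7*z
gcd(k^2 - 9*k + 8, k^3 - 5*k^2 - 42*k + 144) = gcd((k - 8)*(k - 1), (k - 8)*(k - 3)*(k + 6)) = k - 8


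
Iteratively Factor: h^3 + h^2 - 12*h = (h - 3)*(h^2 + 4*h) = (h - 3)*(h + 4)*(h)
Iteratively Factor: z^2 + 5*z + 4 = (z + 1)*(z + 4)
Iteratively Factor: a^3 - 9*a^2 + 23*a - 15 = (a - 1)*(a^2 - 8*a + 15) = (a - 3)*(a - 1)*(a - 5)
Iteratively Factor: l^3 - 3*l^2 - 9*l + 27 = (l + 3)*(l^2 - 6*l + 9) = (l - 3)*(l + 3)*(l - 3)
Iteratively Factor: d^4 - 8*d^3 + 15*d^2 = (d)*(d^3 - 8*d^2 + 15*d) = d*(d - 3)*(d^2 - 5*d) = d*(d - 5)*(d - 3)*(d)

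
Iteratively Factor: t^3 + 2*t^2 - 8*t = (t - 2)*(t^2 + 4*t) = (t - 2)*(t + 4)*(t)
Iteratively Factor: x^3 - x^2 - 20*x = (x + 4)*(x^2 - 5*x) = x*(x + 4)*(x - 5)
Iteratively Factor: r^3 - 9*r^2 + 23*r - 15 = (r - 5)*(r^2 - 4*r + 3) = (r - 5)*(r - 3)*(r - 1)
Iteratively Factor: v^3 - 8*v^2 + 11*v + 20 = (v - 4)*(v^2 - 4*v - 5) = (v - 5)*(v - 4)*(v + 1)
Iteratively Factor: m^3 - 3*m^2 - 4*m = (m + 1)*(m^2 - 4*m) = (m - 4)*(m + 1)*(m)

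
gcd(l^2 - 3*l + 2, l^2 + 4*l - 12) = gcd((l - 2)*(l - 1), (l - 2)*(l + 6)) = l - 2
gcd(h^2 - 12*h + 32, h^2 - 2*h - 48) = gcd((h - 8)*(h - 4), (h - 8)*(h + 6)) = h - 8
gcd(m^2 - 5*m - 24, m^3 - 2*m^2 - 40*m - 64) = m - 8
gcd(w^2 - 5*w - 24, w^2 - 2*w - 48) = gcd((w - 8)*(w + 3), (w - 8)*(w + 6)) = w - 8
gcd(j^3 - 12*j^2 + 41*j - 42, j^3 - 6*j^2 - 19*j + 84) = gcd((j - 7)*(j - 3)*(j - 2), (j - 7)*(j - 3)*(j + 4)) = j^2 - 10*j + 21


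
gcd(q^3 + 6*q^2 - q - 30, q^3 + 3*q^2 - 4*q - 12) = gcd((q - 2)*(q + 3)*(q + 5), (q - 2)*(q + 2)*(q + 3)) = q^2 + q - 6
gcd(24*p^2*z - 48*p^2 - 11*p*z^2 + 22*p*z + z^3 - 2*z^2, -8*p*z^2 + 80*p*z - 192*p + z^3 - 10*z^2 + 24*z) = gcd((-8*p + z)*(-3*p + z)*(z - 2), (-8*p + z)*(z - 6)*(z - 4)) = -8*p + z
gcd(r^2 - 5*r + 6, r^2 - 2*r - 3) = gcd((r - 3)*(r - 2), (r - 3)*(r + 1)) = r - 3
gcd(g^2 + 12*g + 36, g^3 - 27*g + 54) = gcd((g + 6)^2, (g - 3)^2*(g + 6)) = g + 6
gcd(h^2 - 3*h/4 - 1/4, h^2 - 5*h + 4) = h - 1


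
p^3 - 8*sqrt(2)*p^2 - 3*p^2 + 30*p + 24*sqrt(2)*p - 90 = (p - 3)*(p - 5*sqrt(2))*(p - 3*sqrt(2))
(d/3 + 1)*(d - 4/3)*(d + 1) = d^3/3 + 8*d^2/9 - 7*d/9 - 4/3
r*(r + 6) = r^2 + 6*r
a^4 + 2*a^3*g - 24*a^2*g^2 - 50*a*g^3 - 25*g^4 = (a - 5*g)*(a + g)^2*(a + 5*g)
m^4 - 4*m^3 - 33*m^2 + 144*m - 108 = (m - 6)*(m - 3)*(m - 1)*(m + 6)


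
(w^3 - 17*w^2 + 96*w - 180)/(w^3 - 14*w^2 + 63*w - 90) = (w - 6)/(w - 3)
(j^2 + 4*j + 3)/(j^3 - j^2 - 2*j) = (j + 3)/(j*(j - 2))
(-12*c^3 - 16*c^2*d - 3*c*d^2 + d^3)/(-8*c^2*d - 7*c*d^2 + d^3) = (12*c^2 + 4*c*d - d^2)/(d*(8*c - d))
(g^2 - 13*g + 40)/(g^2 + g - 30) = (g - 8)/(g + 6)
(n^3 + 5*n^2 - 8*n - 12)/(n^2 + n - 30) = (n^2 - n - 2)/(n - 5)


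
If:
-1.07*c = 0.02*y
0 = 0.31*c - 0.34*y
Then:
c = 0.00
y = 0.00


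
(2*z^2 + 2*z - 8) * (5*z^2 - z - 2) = 10*z^4 + 8*z^3 - 46*z^2 + 4*z + 16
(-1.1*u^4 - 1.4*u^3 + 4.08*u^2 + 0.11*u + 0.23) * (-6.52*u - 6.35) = 7.172*u^5 + 16.113*u^4 - 17.7116*u^3 - 26.6252*u^2 - 2.1981*u - 1.4605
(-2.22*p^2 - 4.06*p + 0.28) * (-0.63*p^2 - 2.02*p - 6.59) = 1.3986*p^4 + 7.0422*p^3 + 22.6546*p^2 + 26.1898*p - 1.8452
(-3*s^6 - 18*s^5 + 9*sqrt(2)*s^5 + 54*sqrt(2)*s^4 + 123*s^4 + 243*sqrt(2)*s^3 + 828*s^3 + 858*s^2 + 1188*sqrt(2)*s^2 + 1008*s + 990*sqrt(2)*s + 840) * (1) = -3*s^6 - 18*s^5 + 9*sqrt(2)*s^5 + 54*sqrt(2)*s^4 + 123*s^4 + 243*sqrt(2)*s^3 + 828*s^3 + 858*s^2 + 1188*sqrt(2)*s^2 + 1008*s + 990*sqrt(2)*s + 840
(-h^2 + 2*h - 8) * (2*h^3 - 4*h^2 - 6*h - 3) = -2*h^5 + 8*h^4 - 18*h^3 + 23*h^2 + 42*h + 24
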